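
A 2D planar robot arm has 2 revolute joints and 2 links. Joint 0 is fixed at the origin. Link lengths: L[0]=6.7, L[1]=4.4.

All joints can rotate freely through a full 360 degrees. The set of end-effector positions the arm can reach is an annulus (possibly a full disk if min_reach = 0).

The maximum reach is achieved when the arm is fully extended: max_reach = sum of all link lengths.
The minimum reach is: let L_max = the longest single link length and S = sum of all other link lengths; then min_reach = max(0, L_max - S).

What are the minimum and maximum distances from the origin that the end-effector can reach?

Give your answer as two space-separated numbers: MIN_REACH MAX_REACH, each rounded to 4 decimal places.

Answer: 2.3000 11.1000

Derivation:
Link lengths: [6.7, 4.4]
max_reach = 6.7 + 4.4 = 11.1
L_max = max([6.7, 4.4]) = 6.7
S (sum of others) = 11.1 - 6.7 = 4.4
min_reach = max(0, 6.7 - 4.4) = max(0, 2.3) = 2.3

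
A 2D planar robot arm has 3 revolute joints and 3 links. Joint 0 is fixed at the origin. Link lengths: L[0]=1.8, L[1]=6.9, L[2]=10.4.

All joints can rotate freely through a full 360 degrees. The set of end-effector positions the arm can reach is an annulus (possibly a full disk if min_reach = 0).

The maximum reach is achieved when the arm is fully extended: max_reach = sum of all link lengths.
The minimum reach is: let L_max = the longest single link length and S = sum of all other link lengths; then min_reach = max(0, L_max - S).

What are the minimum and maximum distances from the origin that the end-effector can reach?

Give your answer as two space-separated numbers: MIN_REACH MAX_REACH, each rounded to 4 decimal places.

Link lengths: [1.8, 6.9, 10.4]
max_reach = 1.8 + 6.9 + 10.4 = 19.1
L_max = max([1.8, 6.9, 10.4]) = 10.4
S (sum of others) = 19.1 - 10.4 = 8.7
min_reach = max(0, 10.4 - 8.7) = max(0, 1.7) = 1.7

Answer: 1.7000 19.1000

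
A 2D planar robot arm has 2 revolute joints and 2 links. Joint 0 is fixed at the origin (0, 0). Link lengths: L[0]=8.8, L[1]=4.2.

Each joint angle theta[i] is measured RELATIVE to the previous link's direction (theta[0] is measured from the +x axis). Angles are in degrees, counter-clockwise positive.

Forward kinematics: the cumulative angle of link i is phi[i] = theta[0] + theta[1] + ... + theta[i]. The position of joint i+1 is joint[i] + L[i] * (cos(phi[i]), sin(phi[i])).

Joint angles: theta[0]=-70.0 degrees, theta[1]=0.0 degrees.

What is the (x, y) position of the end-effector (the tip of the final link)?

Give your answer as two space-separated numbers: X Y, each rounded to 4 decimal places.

Answer: 4.4463 -12.2160

Derivation:
joint[0] = (0.0000, 0.0000)  (base)
link 0: phi[0] = -70 = -70 deg
  cos(-70 deg) = 0.3420, sin(-70 deg) = -0.9397
  joint[1] = (0.0000, 0.0000) + 8.8 * (0.3420, -0.9397) = (0.0000 + 3.0098, 0.0000 + -8.2693) = (3.0098, -8.2693)
link 1: phi[1] = -70 + 0 = -70 deg
  cos(-70 deg) = 0.3420, sin(-70 deg) = -0.9397
  joint[2] = (3.0098, -8.2693) + 4.2 * (0.3420, -0.9397) = (3.0098 + 1.4365, -8.2693 + -3.9467) = (4.4463, -12.2160)
End effector: (4.4463, -12.2160)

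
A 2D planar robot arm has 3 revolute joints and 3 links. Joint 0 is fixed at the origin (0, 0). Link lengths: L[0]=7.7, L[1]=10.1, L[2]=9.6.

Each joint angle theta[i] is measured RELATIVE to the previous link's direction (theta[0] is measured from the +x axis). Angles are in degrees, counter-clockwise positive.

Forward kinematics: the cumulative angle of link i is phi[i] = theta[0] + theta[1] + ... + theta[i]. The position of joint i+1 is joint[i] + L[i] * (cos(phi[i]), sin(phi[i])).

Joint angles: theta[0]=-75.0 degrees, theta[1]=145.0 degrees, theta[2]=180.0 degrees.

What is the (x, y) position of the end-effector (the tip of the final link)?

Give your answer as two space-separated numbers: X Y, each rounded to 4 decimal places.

joint[0] = (0.0000, 0.0000)  (base)
link 0: phi[0] = -75 = -75 deg
  cos(-75 deg) = 0.2588, sin(-75 deg) = -0.9659
  joint[1] = (0.0000, 0.0000) + 7.7 * (0.2588, -0.9659) = (0.0000 + 1.9929, 0.0000 + -7.4376) = (1.9929, -7.4376)
link 1: phi[1] = -75 + 145 = 70 deg
  cos(70 deg) = 0.3420, sin(70 deg) = 0.9397
  joint[2] = (1.9929, -7.4376) + 10.1 * (0.3420, 0.9397) = (1.9929 + 3.4544, -7.4376 + 9.4909) = (5.4473, 2.0533)
link 2: phi[2] = -75 + 145 + 180 = 250 deg
  cos(250 deg) = -0.3420, sin(250 deg) = -0.9397
  joint[3] = (5.4473, 2.0533) + 9.6 * (-0.3420, -0.9397) = (5.4473 + -3.2834, 2.0533 + -9.0210) = (2.1639, -6.9678)
End effector: (2.1639, -6.9678)

Answer: 2.1639 -6.9678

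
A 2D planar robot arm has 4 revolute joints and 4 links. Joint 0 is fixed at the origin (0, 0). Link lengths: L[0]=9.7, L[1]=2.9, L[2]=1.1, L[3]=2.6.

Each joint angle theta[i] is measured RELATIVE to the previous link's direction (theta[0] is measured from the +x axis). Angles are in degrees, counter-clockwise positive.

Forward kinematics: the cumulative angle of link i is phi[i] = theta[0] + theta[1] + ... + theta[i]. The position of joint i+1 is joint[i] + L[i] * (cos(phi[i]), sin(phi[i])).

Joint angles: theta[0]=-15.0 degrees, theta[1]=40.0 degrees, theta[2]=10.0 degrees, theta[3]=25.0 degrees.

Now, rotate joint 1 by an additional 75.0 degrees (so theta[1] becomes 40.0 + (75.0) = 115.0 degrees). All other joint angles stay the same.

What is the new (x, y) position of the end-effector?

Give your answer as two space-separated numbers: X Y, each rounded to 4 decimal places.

joint[0] = (0.0000, 0.0000)  (base)
link 0: phi[0] = -15 = -15 deg
  cos(-15 deg) = 0.9659, sin(-15 deg) = -0.2588
  joint[1] = (0.0000, 0.0000) + 9.7 * (0.9659, -0.2588) = (0.0000 + 9.3695, 0.0000 + -2.5105) = (9.3695, -2.5105)
link 1: phi[1] = -15 + 115 = 100 deg
  cos(100 deg) = -0.1736, sin(100 deg) = 0.9848
  joint[2] = (9.3695, -2.5105) + 2.9 * (-0.1736, 0.9848) = (9.3695 + -0.5036, -2.5105 + 2.8559) = (8.8659, 0.3454)
link 2: phi[2] = -15 + 115 + 10 = 110 deg
  cos(110 deg) = -0.3420, sin(110 deg) = 0.9397
  joint[3] = (8.8659, 0.3454) + 1.1 * (-0.3420, 0.9397) = (8.8659 + -0.3762, 0.3454 + 1.0337) = (8.4897, 1.3791)
link 3: phi[3] = -15 + 115 + 10 + 25 = 135 deg
  cos(135 deg) = -0.7071, sin(135 deg) = 0.7071
  joint[4] = (8.4897, 1.3791) + 2.6 * (-0.7071, 0.7071) = (8.4897 + -1.8385, 1.3791 + 1.8385) = (6.6512, 3.2175)
End effector: (6.6512, 3.2175)

Answer: 6.6512 3.2175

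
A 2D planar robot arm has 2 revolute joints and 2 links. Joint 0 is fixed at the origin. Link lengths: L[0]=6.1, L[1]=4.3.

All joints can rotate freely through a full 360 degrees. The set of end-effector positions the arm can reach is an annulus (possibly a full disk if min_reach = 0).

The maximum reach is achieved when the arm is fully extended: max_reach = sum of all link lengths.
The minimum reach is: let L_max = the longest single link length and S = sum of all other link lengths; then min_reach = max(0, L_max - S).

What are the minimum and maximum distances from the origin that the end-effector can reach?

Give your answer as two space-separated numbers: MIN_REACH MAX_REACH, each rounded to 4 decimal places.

Answer: 1.8000 10.4000

Derivation:
Link lengths: [6.1, 4.3]
max_reach = 6.1 + 4.3 = 10.4
L_max = max([6.1, 4.3]) = 6.1
S (sum of others) = 10.4 - 6.1 = 4.3
min_reach = max(0, 6.1 - 4.3) = max(0, 1.8) = 1.8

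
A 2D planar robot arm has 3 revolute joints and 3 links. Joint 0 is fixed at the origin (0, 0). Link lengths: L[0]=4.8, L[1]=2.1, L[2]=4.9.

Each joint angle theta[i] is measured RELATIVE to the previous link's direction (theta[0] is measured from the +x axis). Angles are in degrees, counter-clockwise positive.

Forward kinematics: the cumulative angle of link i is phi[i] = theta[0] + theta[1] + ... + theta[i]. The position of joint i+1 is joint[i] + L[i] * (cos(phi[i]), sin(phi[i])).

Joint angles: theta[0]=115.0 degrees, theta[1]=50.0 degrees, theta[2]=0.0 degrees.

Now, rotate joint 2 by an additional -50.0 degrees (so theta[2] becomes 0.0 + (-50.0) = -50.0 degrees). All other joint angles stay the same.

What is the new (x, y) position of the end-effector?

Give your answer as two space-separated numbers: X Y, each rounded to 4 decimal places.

Answer: -6.1278 9.3347

Derivation:
joint[0] = (0.0000, 0.0000)  (base)
link 0: phi[0] = 115 = 115 deg
  cos(115 deg) = -0.4226, sin(115 deg) = 0.9063
  joint[1] = (0.0000, 0.0000) + 4.8 * (-0.4226, 0.9063) = (0.0000 + -2.0286, 0.0000 + 4.3503) = (-2.0286, 4.3503)
link 1: phi[1] = 115 + 50 = 165 deg
  cos(165 deg) = -0.9659, sin(165 deg) = 0.2588
  joint[2] = (-2.0286, 4.3503) + 2.1 * (-0.9659, 0.2588) = (-2.0286 + -2.0284, 4.3503 + 0.5435) = (-4.0570, 4.8938)
link 2: phi[2] = 115 + 50 + -50 = 115 deg
  cos(115 deg) = -0.4226, sin(115 deg) = 0.9063
  joint[3] = (-4.0570, 4.8938) + 4.9 * (-0.4226, 0.9063) = (-4.0570 + -2.0708, 4.8938 + 4.4409) = (-6.1278, 9.3347)
End effector: (-6.1278, 9.3347)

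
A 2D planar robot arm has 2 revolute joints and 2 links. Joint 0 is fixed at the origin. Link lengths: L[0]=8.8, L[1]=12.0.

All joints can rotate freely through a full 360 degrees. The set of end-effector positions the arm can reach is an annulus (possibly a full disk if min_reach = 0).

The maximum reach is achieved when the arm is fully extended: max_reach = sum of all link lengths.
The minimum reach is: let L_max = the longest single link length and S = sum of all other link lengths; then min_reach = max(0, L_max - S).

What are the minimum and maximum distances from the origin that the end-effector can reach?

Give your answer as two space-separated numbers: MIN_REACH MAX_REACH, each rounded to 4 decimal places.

Link lengths: [8.8, 12.0]
max_reach = 8.8 + 12 = 20.8
L_max = max([8.8, 12.0]) = 12
S (sum of others) = 20.8 - 12 = 8.8
min_reach = max(0, 12 - 8.8) = max(0, 3.2) = 3.2

Answer: 3.2000 20.8000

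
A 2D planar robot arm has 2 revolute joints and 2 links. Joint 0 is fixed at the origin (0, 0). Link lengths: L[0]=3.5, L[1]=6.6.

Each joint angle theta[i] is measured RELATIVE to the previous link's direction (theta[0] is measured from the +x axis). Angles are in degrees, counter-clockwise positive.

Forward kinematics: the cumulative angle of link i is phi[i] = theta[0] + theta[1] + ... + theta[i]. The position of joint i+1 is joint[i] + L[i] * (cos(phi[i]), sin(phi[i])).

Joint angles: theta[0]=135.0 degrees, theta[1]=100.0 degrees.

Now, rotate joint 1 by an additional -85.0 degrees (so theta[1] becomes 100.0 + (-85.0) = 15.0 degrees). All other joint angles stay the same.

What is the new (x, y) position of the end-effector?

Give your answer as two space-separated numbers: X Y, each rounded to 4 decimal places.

joint[0] = (0.0000, 0.0000)  (base)
link 0: phi[0] = 135 = 135 deg
  cos(135 deg) = -0.7071, sin(135 deg) = 0.7071
  joint[1] = (0.0000, 0.0000) + 3.5 * (-0.7071, 0.7071) = (0.0000 + -2.4749, 0.0000 + 2.4749) = (-2.4749, 2.4749)
link 1: phi[1] = 135 + 15 = 150 deg
  cos(150 deg) = -0.8660, sin(150 deg) = 0.5000
  joint[2] = (-2.4749, 2.4749) + 6.6 * (-0.8660, 0.5000) = (-2.4749 + -5.7158, 2.4749 + 3.3000) = (-8.1906, 5.7749)
End effector: (-8.1906, 5.7749)

Answer: -8.1906 5.7749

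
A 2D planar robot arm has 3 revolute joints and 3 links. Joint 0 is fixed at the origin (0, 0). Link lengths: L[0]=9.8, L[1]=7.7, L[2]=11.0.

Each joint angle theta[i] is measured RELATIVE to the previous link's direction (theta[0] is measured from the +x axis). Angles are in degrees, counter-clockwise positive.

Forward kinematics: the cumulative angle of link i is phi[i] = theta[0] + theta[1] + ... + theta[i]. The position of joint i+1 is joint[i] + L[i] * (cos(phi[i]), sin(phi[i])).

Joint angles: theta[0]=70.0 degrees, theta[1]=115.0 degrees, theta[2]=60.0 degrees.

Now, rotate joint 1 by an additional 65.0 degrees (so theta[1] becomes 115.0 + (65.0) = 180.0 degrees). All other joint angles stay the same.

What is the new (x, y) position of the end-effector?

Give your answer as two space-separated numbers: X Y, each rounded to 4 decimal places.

joint[0] = (0.0000, 0.0000)  (base)
link 0: phi[0] = 70 = 70 deg
  cos(70 deg) = 0.3420, sin(70 deg) = 0.9397
  joint[1] = (0.0000, 0.0000) + 9.8 * (0.3420, 0.9397) = (0.0000 + 3.3518, 0.0000 + 9.2090) = (3.3518, 9.2090)
link 1: phi[1] = 70 + 180 = 250 deg
  cos(250 deg) = -0.3420, sin(250 deg) = -0.9397
  joint[2] = (3.3518, 9.2090) + 7.7 * (-0.3420, -0.9397) = (3.3518 + -2.6336, 9.2090 + -7.2356) = (0.7182, 1.9734)
link 2: phi[2] = 70 + 180 + 60 = 310 deg
  cos(310 deg) = 0.6428, sin(310 deg) = -0.7660
  joint[3] = (0.7182, 1.9734) + 11 * (0.6428, -0.7660) = (0.7182 + 7.0707, 1.9734 + -8.4265) = (7.7889, -6.4531)
End effector: (7.7889, -6.4531)

Answer: 7.7889 -6.4531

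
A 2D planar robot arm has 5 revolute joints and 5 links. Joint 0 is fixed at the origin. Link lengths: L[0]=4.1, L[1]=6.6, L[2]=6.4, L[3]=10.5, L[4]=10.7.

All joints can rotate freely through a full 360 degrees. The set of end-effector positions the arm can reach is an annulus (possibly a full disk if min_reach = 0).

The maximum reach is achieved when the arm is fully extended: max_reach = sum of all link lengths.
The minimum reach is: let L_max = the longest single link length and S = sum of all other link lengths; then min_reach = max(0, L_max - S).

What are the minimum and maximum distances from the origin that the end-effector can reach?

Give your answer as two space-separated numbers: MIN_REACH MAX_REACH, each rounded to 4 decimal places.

Link lengths: [4.1, 6.6, 6.4, 10.5, 10.7]
max_reach = 4.1 + 6.6 + 6.4 + 10.5 + 10.7 = 38.3
L_max = max([4.1, 6.6, 6.4, 10.5, 10.7]) = 10.7
S (sum of others) = 38.3 - 10.7 = 27.6
min_reach = max(0, 10.7 - 27.6) = max(0, -16.9) = 0

Answer: 0.0000 38.3000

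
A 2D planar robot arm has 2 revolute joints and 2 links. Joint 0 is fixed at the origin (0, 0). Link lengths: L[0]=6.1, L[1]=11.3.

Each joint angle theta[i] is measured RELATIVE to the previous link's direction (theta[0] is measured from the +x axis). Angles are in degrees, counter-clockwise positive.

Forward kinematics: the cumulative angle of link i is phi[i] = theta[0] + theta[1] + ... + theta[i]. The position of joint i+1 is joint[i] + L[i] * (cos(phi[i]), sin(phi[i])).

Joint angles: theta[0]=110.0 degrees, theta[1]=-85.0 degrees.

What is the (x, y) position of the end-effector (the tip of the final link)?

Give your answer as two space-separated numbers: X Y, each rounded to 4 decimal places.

Answer: 8.1550 10.5077

Derivation:
joint[0] = (0.0000, 0.0000)  (base)
link 0: phi[0] = 110 = 110 deg
  cos(110 deg) = -0.3420, sin(110 deg) = 0.9397
  joint[1] = (0.0000, 0.0000) + 6.1 * (-0.3420, 0.9397) = (0.0000 + -2.0863, 0.0000 + 5.7321) = (-2.0863, 5.7321)
link 1: phi[1] = 110 + -85 = 25 deg
  cos(25 deg) = 0.9063, sin(25 deg) = 0.4226
  joint[2] = (-2.0863, 5.7321) + 11.3 * (0.9063, 0.4226) = (-2.0863 + 10.2413, 5.7321 + 4.7756) = (8.1550, 10.5077)
End effector: (8.1550, 10.5077)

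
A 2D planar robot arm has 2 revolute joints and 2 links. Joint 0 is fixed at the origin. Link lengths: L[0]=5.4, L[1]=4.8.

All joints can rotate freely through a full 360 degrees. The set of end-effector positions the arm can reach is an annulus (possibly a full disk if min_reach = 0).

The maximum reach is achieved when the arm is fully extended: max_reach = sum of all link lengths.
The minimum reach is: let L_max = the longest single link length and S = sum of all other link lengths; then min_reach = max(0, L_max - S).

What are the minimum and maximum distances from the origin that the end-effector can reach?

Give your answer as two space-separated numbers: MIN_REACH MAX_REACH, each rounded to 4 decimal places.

Link lengths: [5.4, 4.8]
max_reach = 5.4 + 4.8 = 10.2
L_max = max([5.4, 4.8]) = 5.4
S (sum of others) = 10.2 - 5.4 = 4.8
min_reach = max(0, 5.4 - 4.8) = max(0, 0.6) = 0.6

Answer: 0.6000 10.2000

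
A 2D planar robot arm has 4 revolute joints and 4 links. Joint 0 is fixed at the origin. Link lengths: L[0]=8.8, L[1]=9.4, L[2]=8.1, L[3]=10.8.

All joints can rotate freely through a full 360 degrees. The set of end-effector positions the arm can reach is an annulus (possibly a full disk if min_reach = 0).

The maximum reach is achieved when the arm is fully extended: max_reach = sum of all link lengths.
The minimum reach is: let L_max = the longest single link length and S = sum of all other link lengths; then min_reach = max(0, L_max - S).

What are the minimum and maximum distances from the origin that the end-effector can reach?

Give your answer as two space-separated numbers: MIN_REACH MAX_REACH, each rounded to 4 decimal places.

Answer: 0.0000 37.1000

Derivation:
Link lengths: [8.8, 9.4, 8.1, 10.8]
max_reach = 8.8 + 9.4 + 8.1 + 10.8 = 37.1
L_max = max([8.8, 9.4, 8.1, 10.8]) = 10.8
S (sum of others) = 37.1 - 10.8 = 26.3
min_reach = max(0, 10.8 - 26.3) = max(0, -15.5) = 0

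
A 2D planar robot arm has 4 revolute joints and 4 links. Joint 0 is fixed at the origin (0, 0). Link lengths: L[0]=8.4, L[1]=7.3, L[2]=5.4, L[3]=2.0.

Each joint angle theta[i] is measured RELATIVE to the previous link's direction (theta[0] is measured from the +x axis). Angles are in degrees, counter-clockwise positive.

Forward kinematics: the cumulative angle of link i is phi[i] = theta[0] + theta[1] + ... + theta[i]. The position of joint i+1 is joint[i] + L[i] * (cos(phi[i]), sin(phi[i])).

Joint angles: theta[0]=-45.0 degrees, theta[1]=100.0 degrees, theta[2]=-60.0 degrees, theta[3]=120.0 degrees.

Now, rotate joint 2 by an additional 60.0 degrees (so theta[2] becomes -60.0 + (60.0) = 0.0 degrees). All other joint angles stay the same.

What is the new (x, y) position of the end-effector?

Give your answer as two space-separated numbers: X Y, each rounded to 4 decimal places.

Answer: 11.2317 4.6378

Derivation:
joint[0] = (0.0000, 0.0000)  (base)
link 0: phi[0] = -45 = -45 deg
  cos(-45 deg) = 0.7071, sin(-45 deg) = -0.7071
  joint[1] = (0.0000, 0.0000) + 8.4 * (0.7071, -0.7071) = (0.0000 + 5.9397, 0.0000 + -5.9397) = (5.9397, -5.9397)
link 1: phi[1] = -45 + 100 = 55 deg
  cos(55 deg) = 0.5736, sin(55 deg) = 0.8192
  joint[2] = (5.9397, -5.9397) + 7.3 * (0.5736, 0.8192) = (5.9397 + 4.1871, -5.9397 + 5.9798) = (10.1268, 0.0401)
link 2: phi[2] = -45 + 100 + 0 = 55 deg
  cos(55 deg) = 0.5736, sin(55 deg) = 0.8192
  joint[3] = (10.1268, 0.0401) + 5.4 * (0.5736, 0.8192) = (10.1268 + 3.0973, 0.0401 + 4.4234) = (13.2241, 4.4635)
link 3: phi[3] = -45 + 100 + 0 + 120 = 175 deg
  cos(175 deg) = -0.9962, sin(175 deg) = 0.0872
  joint[4] = (13.2241, 4.4635) + 2 * (-0.9962, 0.0872) = (13.2241 + -1.9924, 4.4635 + 0.1743) = (11.2317, 4.6378)
End effector: (11.2317, 4.6378)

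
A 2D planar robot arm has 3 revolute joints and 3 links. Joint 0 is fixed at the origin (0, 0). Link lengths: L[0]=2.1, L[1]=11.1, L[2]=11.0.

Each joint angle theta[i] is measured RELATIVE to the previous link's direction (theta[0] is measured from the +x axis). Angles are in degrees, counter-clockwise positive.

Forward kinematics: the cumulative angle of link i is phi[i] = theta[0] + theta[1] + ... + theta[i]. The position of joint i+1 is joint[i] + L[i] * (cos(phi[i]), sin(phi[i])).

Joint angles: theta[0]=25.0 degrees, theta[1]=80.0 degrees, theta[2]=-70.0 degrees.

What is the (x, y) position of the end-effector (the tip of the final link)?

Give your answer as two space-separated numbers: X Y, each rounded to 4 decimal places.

Answer: 8.0410 17.9186

Derivation:
joint[0] = (0.0000, 0.0000)  (base)
link 0: phi[0] = 25 = 25 deg
  cos(25 deg) = 0.9063, sin(25 deg) = 0.4226
  joint[1] = (0.0000, 0.0000) + 2.1 * (0.9063, 0.4226) = (0.0000 + 1.9032, 0.0000 + 0.8875) = (1.9032, 0.8875)
link 1: phi[1] = 25 + 80 = 105 deg
  cos(105 deg) = -0.2588, sin(105 deg) = 0.9659
  joint[2] = (1.9032, 0.8875) + 11.1 * (-0.2588, 0.9659) = (1.9032 + -2.8729, 0.8875 + 10.7218) = (-0.9696, 11.6093)
link 2: phi[2] = 25 + 80 + -70 = 35 deg
  cos(35 deg) = 0.8192, sin(35 deg) = 0.5736
  joint[3] = (-0.9696, 11.6093) + 11 * (0.8192, 0.5736) = (-0.9696 + 9.0107, 11.6093 + 6.3093) = (8.0410, 17.9186)
End effector: (8.0410, 17.9186)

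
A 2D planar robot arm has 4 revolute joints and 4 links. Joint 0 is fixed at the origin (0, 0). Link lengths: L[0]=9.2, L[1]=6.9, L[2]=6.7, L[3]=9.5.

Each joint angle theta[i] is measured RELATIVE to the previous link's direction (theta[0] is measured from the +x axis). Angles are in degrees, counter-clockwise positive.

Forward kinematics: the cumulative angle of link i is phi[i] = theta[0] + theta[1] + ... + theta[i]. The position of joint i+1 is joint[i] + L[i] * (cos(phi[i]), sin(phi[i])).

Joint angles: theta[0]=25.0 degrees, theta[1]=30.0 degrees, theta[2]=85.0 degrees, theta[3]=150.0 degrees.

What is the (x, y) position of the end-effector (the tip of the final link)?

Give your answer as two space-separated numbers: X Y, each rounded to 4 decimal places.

joint[0] = (0.0000, 0.0000)  (base)
link 0: phi[0] = 25 = 25 deg
  cos(25 deg) = 0.9063, sin(25 deg) = 0.4226
  joint[1] = (0.0000, 0.0000) + 9.2 * (0.9063, 0.4226) = (0.0000 + 8.3380, 0.0000 + 3.8881) = (8.3380, 3.8881)
link 1: phi[1] = 25 + 30 = 55 deg
  cos(55 deg) = 0.5736, sin(55 deg) = 0.8192
  joint[2] = (8.3380, 3.8881) + 6.9 * (0.5736, 0.8192) = (8.3380 + 3.9577, 3.8881 + 5.6521) = (12.2957, 9.5402)
link 2: phi[2] = 25 + 30 + 85 = 140 deg
  cos(140 deg) = -0.7660, sin(140 deg) = 0.6428
  joint[3] = (12.2957, 9.5402) + 6.7 * (-0.7660, 0.6428) = (12.2957 + -5.1325, 9.5402 + 4.3067) = (7.1632, 13.8469)
link 3: phi[3] = 25 + 30 + 85 + 150 = 290 deg
  cos(290 deg) = 0.3420, sin(290 deg) = -0.9397
  joint[4] = (7.1632, 13.8469) + 9.5 * (0.3420, -0.9397) = (7.1632 + 3.2492, 13.8469 + -8.9271) = (10.4124, 4.9198)
End effector: (10.4124, 4.9198)

Answer: 10.4124 4.9198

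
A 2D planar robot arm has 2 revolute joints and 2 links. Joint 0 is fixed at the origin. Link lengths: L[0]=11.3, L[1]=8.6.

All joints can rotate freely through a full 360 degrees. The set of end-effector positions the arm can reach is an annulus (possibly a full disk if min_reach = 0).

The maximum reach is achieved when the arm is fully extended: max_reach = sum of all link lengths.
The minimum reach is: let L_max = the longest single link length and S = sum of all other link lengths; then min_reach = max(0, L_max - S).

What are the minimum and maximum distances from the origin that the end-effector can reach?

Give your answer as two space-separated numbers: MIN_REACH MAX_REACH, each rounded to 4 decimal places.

Link lengths: [11.3, 8.6]
max_reach = 11.3 + 8.6 = 19.9
L_max = max([11.3, 8.6]) = 11.3
S (sum of others) = 19.9 - 11.3 = 8.6
min_reach = max(0, 11.3 - 8.6) = max(0, 2.7) = 2.7

Answer: 2.7000 19.9000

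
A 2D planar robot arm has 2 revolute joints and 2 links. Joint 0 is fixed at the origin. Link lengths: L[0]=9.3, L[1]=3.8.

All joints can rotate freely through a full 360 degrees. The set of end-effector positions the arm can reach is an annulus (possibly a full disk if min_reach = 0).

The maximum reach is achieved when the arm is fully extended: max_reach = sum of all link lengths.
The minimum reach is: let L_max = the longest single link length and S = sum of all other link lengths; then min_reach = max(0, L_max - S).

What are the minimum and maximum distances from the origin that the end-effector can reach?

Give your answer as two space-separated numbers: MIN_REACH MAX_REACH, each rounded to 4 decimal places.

Link lengths: [9.3, 3.8]
max_reach = 9.3 + 3.8 = 13.1
L_max = max([9.3, 3.8]) = 9.3
S (sum of others) = 13.1 - 9.3 = 3.8
min_reach = max(0, 9.3 - 3.8) = max(0, 5.5) = 5.5

Answer: 5.5000 13.1000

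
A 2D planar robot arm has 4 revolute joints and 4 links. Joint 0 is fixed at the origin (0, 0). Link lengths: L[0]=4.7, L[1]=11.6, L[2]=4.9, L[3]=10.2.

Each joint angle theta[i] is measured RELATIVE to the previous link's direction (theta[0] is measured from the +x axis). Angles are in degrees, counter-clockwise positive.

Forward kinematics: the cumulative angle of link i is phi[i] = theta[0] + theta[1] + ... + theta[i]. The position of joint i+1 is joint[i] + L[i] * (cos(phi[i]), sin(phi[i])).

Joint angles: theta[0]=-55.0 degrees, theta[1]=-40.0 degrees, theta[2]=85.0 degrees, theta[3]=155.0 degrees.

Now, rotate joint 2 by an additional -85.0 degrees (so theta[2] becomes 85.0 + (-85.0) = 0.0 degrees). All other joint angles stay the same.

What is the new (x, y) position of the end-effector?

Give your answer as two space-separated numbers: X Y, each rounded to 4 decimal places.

Answer: 6.3577 -11.4538

Derivation:
joint[0] = (0.0000, 0.0000)  (base)
link 0: phi[0] = -55 = -55 deg
  cos(-55 deg) = 0.5736, sin(-55 deg) = -0.8192
  joint[1] = (0.0000, 0.0000) + 4.7 * (0.5736, -0.8192) = (0.0000 + 2.6958, 0.0000 + -3.8500) = (2.6958, -3.8500)
link 1: phi[1] = -55 + -40 = -95 deg
  cos(-95 deg) = -0.0872, sin(-95 deg) = -0.9962
  joint[2] = (2.6958, -3.8500) + 11.6 * (-0.0872, -0.9962) = (2.6958 + -1.0110, -3.8500 + -11.5559) = (1.6848, -15.4059)
link 2: phi[2] = -55 + -40 + 0 = -95 deg
  cos(-95 deg) = -0.0872, sin(-95 deg) = -0.9962
  joint[3] = (1.6848, -15.4059) + 4.9 * (-0.0872, -0.9962) = (1.6848 + -0.4271, -15.4059 + -4.8814) = (1.2577, -20.2872)
link 3: phi[3] = -55 + -40 + 0 + 155 = 60 deg
  cos(60 deg) = 0.5000, sin(60 deg) = 0.8660
  joint[4] = (1.2577, -20.2872) + 10.2 * (0.5000, 0.8660) = (1.2577 + 5.1000, -20.2872 + 8.8335) = (6.3577, -11.4538)
End effector: (6.3577, -11.4538)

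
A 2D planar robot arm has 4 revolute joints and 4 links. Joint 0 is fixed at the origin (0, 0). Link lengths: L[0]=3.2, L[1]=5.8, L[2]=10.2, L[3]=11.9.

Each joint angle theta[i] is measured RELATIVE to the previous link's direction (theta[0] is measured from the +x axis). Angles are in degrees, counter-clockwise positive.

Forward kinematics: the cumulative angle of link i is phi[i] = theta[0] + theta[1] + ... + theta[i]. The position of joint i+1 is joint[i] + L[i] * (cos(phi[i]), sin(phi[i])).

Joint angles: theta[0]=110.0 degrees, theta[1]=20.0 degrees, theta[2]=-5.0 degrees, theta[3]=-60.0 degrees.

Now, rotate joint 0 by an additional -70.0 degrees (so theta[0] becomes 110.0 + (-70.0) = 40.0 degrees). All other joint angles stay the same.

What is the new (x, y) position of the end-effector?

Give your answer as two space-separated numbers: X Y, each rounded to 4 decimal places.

joint[0] = (0.0000, 0.0000)  (base)
link 0: phi[0] = 40 = 40 deg
  cos(40 deg) = 0.7660, sin(40 deg) = 0.6428
  joint[1] = (0.0000, 0.0000) + 3.2 * (0.7660, 0.6428) = (0.0000 + 2.4513, 0.0000 + 2.0569) = (2.4513, 2.0569)
link 1: phi[1] = 40 + 20 = 60 deg
  cos(60 deg) = 0.5000, sin(60 deg) = 0.8660
  joint[2] = (2.4513, 2.0569) + 5.8 * (0.5000, 0.8660) = (2.4513 + 2.9000, 2.0569 + 5.0229) = (5.3513, 7.0799)
link 2: phi[2] = 40 + 20 + -5 = 55 deg
  cos(55 deg) = 0.5736, sin(55 deg) = 0.8192
  joint[3] = (5.3513, 7.0799) + 10.2 * (0.5736, 0.8192) = (5.3513 + 5.8505, 7.0799 + 8.3554) = (11.2018, 15.4352)
link 3: phi[3] = 40 + 20 + -5 + -60 = -5 deg
  cos(-5 deg) = 0.9962, sin(-5 deg) = -0.0872
  joint[4] = (11.2018, 15.4352) + 11.9 * (0.9962, -0.0872) = (11.2018 + 11.8547, 15.4352 + -1.0372) = (23.0565, 14.3981)
End effector: (23.0565, 14.3981)

Answer: 23.0565 14.3981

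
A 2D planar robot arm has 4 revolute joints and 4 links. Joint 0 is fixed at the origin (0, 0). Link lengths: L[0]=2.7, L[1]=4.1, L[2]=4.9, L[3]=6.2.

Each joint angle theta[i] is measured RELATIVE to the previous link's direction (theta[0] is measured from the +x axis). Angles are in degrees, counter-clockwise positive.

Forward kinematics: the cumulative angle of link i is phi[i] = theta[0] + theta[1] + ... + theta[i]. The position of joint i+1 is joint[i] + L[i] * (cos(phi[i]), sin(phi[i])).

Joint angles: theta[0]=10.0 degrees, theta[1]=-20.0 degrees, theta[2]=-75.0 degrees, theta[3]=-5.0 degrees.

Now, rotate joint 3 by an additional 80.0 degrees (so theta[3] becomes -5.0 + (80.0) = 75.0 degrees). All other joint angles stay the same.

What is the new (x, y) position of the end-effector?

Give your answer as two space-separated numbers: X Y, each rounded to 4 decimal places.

joint[0] = (0.0000, 0.0000)  (base)
link 0: phi[0] = 10 = 10 deg
  cos(10 deg) = 0.9848, sin(10 deg) = 0.1736
  joint[1] = (0.0000, 0.0000) + 2.7 * (0.9848, 0.1736) = (0.0000 + 2.6590, 0.0000 + 0.4689) = (2.6590, 0.4689)
link 1: phi[1] = 10 + -20 = -10 deg
  cos(-10 deg) = 0.9848, sin(-10 deg) = -0.1736
  joint[2] = (2.6590, 0.4689) + 4.1 * (0.9848, -0.1736) = (2.6590 + 4.0377, 0.4689 + -0.7120) = (6.6967, -0.2431)
link 2: phi[2] = 10 + -20 + -75 = -85 deg
  cos(-85 deg) = 0.0872, sin(-85 deg) = -0.9962
  joint[3] = (6.6967, -0.2431) + 4.9 * (0.0872, -0.9962) = (6.6967 + 0.4271, -0.2431 + -4.8814) = (7.1238, -5.1245)
link 3: phi[3] = 10 + -20 + -75 + 75 = -10 deg
  cos(-10 deg) = 0.9848, sin(-10 deg) = -0.1736
  joint[4] = (7.1238, -5.1245) + 6.2 * (0.9848, -0.1736) = (7.1238 + 6.1058, -5.1245 + -1.0766) = (13.2296, -6.2011)
End effector: (13.2296, -6.2011)

Answer: 13.2296 -6.2011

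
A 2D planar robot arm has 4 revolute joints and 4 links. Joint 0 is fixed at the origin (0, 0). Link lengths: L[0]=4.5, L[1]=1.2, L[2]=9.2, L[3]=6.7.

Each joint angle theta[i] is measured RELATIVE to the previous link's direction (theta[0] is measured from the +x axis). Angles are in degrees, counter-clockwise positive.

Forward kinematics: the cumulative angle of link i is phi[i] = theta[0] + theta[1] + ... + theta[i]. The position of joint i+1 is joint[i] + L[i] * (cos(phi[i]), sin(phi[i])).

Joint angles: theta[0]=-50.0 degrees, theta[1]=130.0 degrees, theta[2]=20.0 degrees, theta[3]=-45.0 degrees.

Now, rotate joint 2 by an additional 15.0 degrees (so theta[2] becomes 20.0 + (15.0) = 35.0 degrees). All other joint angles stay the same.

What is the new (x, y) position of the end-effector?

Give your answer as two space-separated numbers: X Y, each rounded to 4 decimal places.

Answer: 1.5044 12.3685

Derivation:
joint[0] = (0.0000, 0.0000)  (base)
link 0: phi[0] = -50 = -50 deg
  cos(-50 deg) = 0.6428, sin(-50 deg) = -0.7660
  joint[1] = (0.0000, 0.0000) + 4.5 * (0.6428, -0.7660) = (0.0000 + 2.8925, 0.0000 + -3.4472) = (2.8925, -3.4472)
link 1: phi[1] = -50 + 130 = 80 deg
  cos(80 deg) = 0.1736, sin(80 deg) = 0.9848
  joint[2] = (2.8925, -3.4472) + 1.2 * (0.1736, 0.9848) = (2.8925 + 0.2084, -3.4472 + 1.1818) = (3.1009, -2.2654)
link 2: phi[2] = -50 + 130 + 35 = 115 deg
  cos(115 deg) = -0.4226, sin(115 deg) = 0.9063
  joint[3] = (3.1009, -2.2654) + 9.2 * (-0.4226, 0.9063) = (3.1009 + -3.8881, -2.2654 + 8.3380) = (-0.7872, 6.0726)
link 3: phi[3] = -50 + 130 + 35 + -45 = 70 deg
  cos(70 deg) = 0.3420, sin(70 deg) = 0.9397
  joint[4] = (-0.7872, 6.0726) + 6.7 * (0.3420, 0.9397) = (-0.7872 + 2.2915, 6.0726 + 6.2959) = (1.5044, 12.3685)
End effector: (1.5044, 12.3685)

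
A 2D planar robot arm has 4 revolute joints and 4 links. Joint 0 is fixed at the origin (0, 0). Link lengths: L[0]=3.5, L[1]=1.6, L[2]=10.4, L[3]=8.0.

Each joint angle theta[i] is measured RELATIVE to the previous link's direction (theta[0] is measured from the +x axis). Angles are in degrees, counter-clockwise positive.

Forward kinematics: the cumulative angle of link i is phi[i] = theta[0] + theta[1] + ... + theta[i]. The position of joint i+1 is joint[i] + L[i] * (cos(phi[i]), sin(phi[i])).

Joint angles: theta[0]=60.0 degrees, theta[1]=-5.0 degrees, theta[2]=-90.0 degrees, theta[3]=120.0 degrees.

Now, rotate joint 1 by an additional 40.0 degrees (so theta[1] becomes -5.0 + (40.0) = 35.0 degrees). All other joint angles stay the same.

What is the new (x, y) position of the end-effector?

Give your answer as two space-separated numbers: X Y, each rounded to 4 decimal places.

Answer: 7.3824 12.0846

Derivation:
joint[0] = (0.0000, 0.0000)  (base)
link 0: phi[0] = 60 = 60 deg
  cos(60 deg) = 0.5000, sin(60 deg) = 0.8660
  joint[1] = (0.0000, 0.0000) + 3.5 * (0.5000, 0.8660) = (0.0000 + 1.7500, 0.0000 + 3.0311) = (1.7500, 3.0311)
link 1: phi[1] = 60 + 35 = 95 deg
  cos(95 deg) = -0.0872, sin(95 deg) = 0.9962
  joint[2] = (1.7500, 3.0311) + 1.6 * (-0.0872, 0.9962) = (1.7500 + -0.1394, 3.0311 + 1.5939) = (1.6106, 4.6250)
link 2: phi[2] = 60 + 35 + -90 = 5 deg
  cos(5 deg) = 0.9962, sin(5 deg) = 0.0872
  joint[3] = (1.6106, 4.6250) + 10.4 * (0.9962, 0.0872) = (1.6106 + 10.3604, 4.6250 + 0.9064) = (11.9710, 5.5314)
link 3: phi[3] = 60 + 35 + -90 + 120 = 125 deg
  cos(125 deg) = -0.5736, sin(125 deg) = 0.8192
  joint[4] = (11.9710, 5.5314) + 8 * (-0.5736, 0.8192) = (11.9710 + -4.5886, 5.5314 + 6.5532) = (7.3824, 12.0846)
End effector: (7.3824, 12.0846)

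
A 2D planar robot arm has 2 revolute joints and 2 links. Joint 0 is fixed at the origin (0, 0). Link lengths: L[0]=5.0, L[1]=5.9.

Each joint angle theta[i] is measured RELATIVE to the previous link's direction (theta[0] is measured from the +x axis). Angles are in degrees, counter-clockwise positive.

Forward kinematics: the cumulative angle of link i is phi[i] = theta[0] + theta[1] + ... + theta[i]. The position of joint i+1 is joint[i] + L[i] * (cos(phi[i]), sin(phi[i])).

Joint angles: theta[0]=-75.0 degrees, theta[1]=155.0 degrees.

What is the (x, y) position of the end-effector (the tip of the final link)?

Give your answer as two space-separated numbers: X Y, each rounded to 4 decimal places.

Answer: 2.3186 0.9807

Derivation:
joint[0] = (0.0000, 0.0000)  (base)
link 0: phi[0] = -75 = -75 deg
  cos(-75 deg) = 0.2588, sin(-75 deg) = -0.9659
  joint[1] = (0.0000, 0.0000) + 5 * (0.2588, -0.9659) = (0.0000 + 1.2941, 0.0000 + -4.8296) = (1.2941, -4.8296)
link 1: phi[1] = -75 + 155 = 80 deg
  cos(80 deg) = 0.1736, sin(80 deg) = 0.9848
  joint[2] = (1.2941, -4.8296) + 5.9 * (0.1736, 0.9848) = (1.2941 + 1.0245, -4.8296 + 5.8104) = (2.3186, 0.9807)
End effector: (2.3186, 0.9807)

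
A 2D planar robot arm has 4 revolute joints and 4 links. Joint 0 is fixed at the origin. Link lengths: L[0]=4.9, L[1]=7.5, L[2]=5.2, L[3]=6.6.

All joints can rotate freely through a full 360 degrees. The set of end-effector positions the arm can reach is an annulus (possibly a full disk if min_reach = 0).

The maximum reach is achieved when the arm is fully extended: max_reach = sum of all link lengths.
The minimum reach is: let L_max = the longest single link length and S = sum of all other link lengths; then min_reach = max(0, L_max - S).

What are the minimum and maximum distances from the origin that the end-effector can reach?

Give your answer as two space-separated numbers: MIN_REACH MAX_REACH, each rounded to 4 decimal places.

Answer: 0.0000 24.2000

Derivation:
Link lengths: [4.9, 7.5, 5.2, 6.6]
max_reach = 4.9 + 7.5 + 5.2 + 6.6 = 24.2
L_max = max([4.9, 7.5, 5.2, 6.6]) = 7.5
S (sum of others) = 24.2 - 7.5 = 16.7
min_reach = max(0, 7.5 - 16.7) = max(0, -9.2) = 0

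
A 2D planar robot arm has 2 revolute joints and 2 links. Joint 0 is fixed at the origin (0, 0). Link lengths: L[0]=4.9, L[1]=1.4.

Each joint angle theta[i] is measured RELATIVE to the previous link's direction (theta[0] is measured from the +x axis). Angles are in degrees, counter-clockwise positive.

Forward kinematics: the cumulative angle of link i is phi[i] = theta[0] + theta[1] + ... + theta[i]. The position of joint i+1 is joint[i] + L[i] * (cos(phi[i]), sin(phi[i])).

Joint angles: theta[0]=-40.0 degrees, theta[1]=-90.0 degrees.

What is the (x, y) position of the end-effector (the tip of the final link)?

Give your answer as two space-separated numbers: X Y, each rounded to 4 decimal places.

Answer: 2.8537 -4.2221

Derivation:
joint[0] = (0.0000, 0.0000)  (base)
link 0: phi[0] = -40 = -40 deg
  cos(-40 deg) = 0.7660, sin(-40 deg) = -0.6428
  joint[1] = (0.0000, 0.0000) + 4.9 * (0.7660, -0.6428) = (0.0000 + 3.7536, 0.0000 + -3.1497) = (3.7536, -3.1497)
link 1: phi[1] = -40 + -90 = -130 deg
  cos(-130 deg) = -0.6428, sin(-130 deg) = -0.7660
  joint[2] = (3.7536, -3.1497) + 1.4 * (-0.6428, -0.7660) = (3.7536 + -0.8999, -3.1497 + -1.0725) = (2.8537, -4.2221)
End effector: (2.8537, -4.2221)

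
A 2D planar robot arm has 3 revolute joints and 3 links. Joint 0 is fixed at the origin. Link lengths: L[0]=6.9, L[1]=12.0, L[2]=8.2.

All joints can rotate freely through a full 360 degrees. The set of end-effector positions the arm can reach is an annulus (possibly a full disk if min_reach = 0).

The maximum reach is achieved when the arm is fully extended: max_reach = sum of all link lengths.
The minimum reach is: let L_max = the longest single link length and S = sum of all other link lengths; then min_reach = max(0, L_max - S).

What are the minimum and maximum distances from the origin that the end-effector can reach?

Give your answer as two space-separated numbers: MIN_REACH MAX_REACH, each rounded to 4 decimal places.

Link lengths: [6.9, 12.0, 8.2]
max_reach = 6.9 + 12 + 8.2 = 27.1
L_max = max([6.9, 12.0, 8.2]) = 12
S (sum of others) = 27.1 - 12 = 15.1
min_reach = max(0, 12 - 15.1) = max(0, -3.1) = 0

Answer: 0.0000 27.1000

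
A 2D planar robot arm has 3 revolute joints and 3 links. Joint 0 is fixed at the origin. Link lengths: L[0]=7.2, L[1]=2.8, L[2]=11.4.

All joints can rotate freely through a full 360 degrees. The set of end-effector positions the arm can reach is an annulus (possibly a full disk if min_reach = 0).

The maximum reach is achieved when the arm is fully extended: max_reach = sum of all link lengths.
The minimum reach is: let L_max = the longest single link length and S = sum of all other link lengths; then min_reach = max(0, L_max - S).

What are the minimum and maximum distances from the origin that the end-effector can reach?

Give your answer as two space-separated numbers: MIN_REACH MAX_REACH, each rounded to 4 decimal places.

Answer: 1.4000 21.4000

Derivation:
Link lengths: [7.2, 2.8, 11.4]
max_reach = 7.2 + 2.8 + 11.4 = 21.4
L_max = max([7.2, 2.8, 11.4]) = 11.4
S (sum of others) = 21.4 - 11.4 = 10
min_reach = max(0, 11.4 - 10) = max(0, 1.4) = 1.4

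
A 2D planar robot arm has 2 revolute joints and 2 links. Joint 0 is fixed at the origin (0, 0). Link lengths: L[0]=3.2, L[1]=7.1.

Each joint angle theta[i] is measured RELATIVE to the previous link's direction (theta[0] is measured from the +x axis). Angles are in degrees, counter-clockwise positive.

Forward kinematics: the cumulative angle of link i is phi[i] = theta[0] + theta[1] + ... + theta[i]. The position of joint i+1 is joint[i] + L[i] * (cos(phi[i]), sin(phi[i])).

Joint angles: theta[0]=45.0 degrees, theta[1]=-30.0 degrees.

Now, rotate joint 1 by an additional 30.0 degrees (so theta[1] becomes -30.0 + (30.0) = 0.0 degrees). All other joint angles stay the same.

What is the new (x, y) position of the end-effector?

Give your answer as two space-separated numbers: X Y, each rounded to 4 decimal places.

Answer: 7.2832 7.2832

Derivation:
joint[0] = (0.0000, 0.0000)  (base)
link 0: phi[0] = 45 = 45 deg
  cos(45 deg) = 0.7071, sin(45 deg) = 0.7071
  joint[1] = (0.0000, 0.0000) + 3.2 * (0.7071, 0.7071) = (0.0000 + 2.2627, 0.0000 + 2.2627) = (2.2627, 2.2627)
link 1: phi[1] = 45 + 0 = 45 deg
  cos(45 deg) = 0.7071, sin(45 deg) = 0.7071
  joint[2] = (2.2627, 2.2627) + 7.1 * (0.7071, 0.7071) = (2.2627 + 5.0205, 2.2627 + 5.0205) = (7.2832, 7.2832)
End effector: (7.2832, 7.2832)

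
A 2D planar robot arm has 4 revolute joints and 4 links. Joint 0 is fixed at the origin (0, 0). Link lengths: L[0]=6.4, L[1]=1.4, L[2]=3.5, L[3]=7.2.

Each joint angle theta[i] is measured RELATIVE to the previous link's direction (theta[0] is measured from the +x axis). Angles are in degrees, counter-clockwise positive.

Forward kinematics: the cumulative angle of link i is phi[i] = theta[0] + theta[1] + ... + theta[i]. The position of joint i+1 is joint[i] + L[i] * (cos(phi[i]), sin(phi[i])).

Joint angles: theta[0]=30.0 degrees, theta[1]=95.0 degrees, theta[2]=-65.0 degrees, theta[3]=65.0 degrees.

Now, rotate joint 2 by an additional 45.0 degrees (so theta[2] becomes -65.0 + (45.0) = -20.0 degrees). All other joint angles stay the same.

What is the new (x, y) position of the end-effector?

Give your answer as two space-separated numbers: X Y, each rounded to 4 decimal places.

joint[0] = (0.0000, 0.0000)  (base)
link 0: phi[0] = 30 = 30 deg
  cos(30 deg) = 0.8660, sin(30 deg) = 0.5000
  joint[1] = (0.0000, 0.0000) + 6.4 * (0.8660, 0.5000) = (0.0000 + 5.5426, 0.0000 + 3.2000) = (5.5426, 3.2000)
link 1: phi[1] = 30 + 95 = 125 deg
  cos(125 deg) = -0.5736, sin(125 deg) = 0.8192
  joint[2] = (5.5426, 3.2000) + 1.4 * (-0.5736, 0.8192) = (5.5426 + -0.8030, 3.2000 + 1.1468) = (4.7396, 4.3468)
link 2: phi[2] = 30 + 95 + -20 = 105 deg
  cos(105 deg) = -0.2588, sin(105 deg) = 0.9659
  joint[3] = (4.7396, 4.3468) + 3.5 * (-0.2588, 0.9659) = (4.7396 + -0.9059, 4.3468 + 3.3807) = (3.8337, 7.7276)
link 3: phi[3] = 30 + 95 + -20 + 65 = 170 deg
  cos(170 deg) = -0.9848, sin(170 deg) = 0.1736
  joint[4] = (3.8337, 7.7276) + 7.2 * (-0.9848, 0.1736) = (3.8337 + -7.0906, 7.7276 + 1.2503) = (-3.2569, 8.9778)
End effector: (-3.2569, 8.9778)

Answer: -3.2569 8.9778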